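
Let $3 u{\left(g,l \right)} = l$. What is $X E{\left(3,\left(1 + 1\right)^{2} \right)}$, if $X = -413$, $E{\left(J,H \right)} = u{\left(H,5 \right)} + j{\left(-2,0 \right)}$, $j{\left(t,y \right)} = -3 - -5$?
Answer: $- \frac{4543}{3} \approx -1514.3$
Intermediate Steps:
$j{\left(t,y \right)} = 2$ ($j{\left(t,y \right)} = -3 + 5 = 2$)
$u{\left(g,l \right)} = \frac{l}{3}$
$E{\left(J,H \right)} = \frac{11}{3}$ ($E{\left(J,H \right)} = \frac{1}{3} \cdot 5 + 2 = \frac{5}{3} + 2 = \frac{11}{3}$)
$X E{\left(3,\left(1 + 1\right)^{2} \right)} = \left(-413\right) \frac{11}{3} = - \frac{4543}{3}$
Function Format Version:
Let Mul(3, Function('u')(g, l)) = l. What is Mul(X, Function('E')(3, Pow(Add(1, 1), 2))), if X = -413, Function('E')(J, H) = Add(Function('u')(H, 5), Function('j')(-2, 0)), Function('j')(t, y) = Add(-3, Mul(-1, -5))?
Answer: Rational(-4543, 3) ≈ -1514.3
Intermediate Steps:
Function('j')(t, y) = 2 (Function('j')(t, y) = Add(-3, 5) = 2)
Function('u')(g, l) = Mul(Rational(1, 3), l)
Function('E')(J, H) = Rational(11, 3) (Function('E')(J, H) = Add(Mul(Rational(1, 3), 5), 2) = Add(Rational(5, 3), 2) = Rational(11, 3))
Mul(X, Function('E')(3, Pow(Add(1, 1), 2))) = Mul(-413, Rational(11, 3)) = Rational(-4543, 3)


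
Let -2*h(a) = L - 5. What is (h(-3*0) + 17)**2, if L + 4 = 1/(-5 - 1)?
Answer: 67081/144 ≈ 465.84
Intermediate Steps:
L = -25/6 (L = -4 + 1/(-5 - 1) = -4 + 1/(-6) = -4 - 1/6 = -25/6 ≈ -4.1667)
h(a) = 55/12 (h(a) = -(-25/6 - 5)/2 = -1/2*(-55/6) = 55/12)
(h(-3*0) + 17)**2 = (55/12 + 17)**2 = (259/12)**2 = 67081/144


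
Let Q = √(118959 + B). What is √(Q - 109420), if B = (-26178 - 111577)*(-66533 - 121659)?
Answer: √(-109420 + √25924507919) ≈ 227.14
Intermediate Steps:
B = 25924388960 (B = -137755*(-188192) = 25924388960)
Q = √25924507919 (Q = √(118959 + 25924388960) = √25924507919 ≈ 1.6101e+5)
√(Q - 109420) = √(√25924507919 - 109420) = √(-109420 + √25924507919)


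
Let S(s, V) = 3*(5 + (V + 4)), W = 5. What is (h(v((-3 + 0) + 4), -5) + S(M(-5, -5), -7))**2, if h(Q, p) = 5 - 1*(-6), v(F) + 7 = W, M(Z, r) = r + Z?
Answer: 289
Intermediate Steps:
M(Z, r) = Z + r
v(F) = -2 (v(F) = -7 + 5 = -2)
h(Q, p) = 11 (h(Q, p) = 5 + 6 = 11)
S(s, V) = 27 + 3*V (S(s, V) = 3*(5 + (4 + V)) = 3*(9 + V) = 27 + 3*V)
(h(v((-3 + 0) + 4), -5) + S(M(-5, -5), -7))**2 = (11 + (27 + 3*(-7)))**2 = (11 + (27 - 21))**2 = (11 + 6)**2 = 17**2 = 289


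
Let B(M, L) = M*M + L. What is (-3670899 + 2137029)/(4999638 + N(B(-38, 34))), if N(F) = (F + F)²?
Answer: -766935/6868787 ≈ -0.11166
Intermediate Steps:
B(M, L) = L + M² (B(M, L) = M² + L = L + M²)
N(F) = 4*F² (N(F) = (2*F)² = 4*F²)
(-3670899 + 2137029)/(4999638 + N(B(-38, 34))) = (-3670899 + 2137029)/(4999638 + 4*(34 + (-38)²)²) = -1533870/(4999638 + 4*(34 + 1444)²) = -1533870/(4999638 + 4*1478²) = -1533870/(4999638 + 4*2184484) = -1533870/(4999638 + 8737936) = -1533870/13737574 = -1533870*1/13737574 = -766935/6868787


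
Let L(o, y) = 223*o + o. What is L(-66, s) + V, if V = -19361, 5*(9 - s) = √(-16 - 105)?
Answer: -34145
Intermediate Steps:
s = 9 - 11*I/5 (s = 9 - √(-16 - 105)/5 = 9 - 11*I/5 ≈ 9.0 - 2.2*I)
L(o, y) = 224*o
L(-66, s) + V = 224*(-66) - 19361 = -14784 - 19361 = -34145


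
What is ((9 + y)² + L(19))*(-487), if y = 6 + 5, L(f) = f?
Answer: -204053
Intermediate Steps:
y = 11
((9 + y)² + L(19))*(-487) = ((9 + 11)² + 19)*(-487) = (20² + 19)*(-487) = (400 + 19)*(-487) = 419*(-487) = -204053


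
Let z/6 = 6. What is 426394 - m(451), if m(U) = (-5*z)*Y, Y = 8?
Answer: 427834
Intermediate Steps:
z = 36 (z = 6*6 = 36)
m(U) = -1440 (m(U) = -5*36*8 = -180*8 = -1440)
426394 - m(451) = 426394 - 1*(-1440) = 426394 + 1440 = 427834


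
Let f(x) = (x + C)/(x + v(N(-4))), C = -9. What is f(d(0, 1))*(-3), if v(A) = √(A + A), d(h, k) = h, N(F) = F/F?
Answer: 27*√2/2 ≈ 19.092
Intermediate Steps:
N(F) = 1
v(A) = √2*√A (v(A) = √(2*A) = √2*√A)
f(x) = (-9 + x)/(x + √2) (f(x) = (x - 9)/(x + √2*√1) = (-9 + x)/(x + √2*1) = (-9 + x)/(x + √2))
f(d(0, 1))*(-3) = ((-9 + 0)/(0 + √2))*(-3) = (-9/√2)*(-3) = ((√2/2)*(-9))*(-3) = -9*√2/2*(-3) = 27*√2/2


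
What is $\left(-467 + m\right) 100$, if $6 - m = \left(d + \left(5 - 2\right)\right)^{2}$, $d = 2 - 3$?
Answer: $-46500$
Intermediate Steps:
$d = -1$
$m = 2$ ($m = 6 - \left(-1 + \left(5 - 2\right)\right)^{2} = 6 - \left(-1 + 3\right)^{2} = 6 - 2^{2} = 6 - 4 = 2$)
$\left(-467 + m\right) 100 = \left(-467 + 2\right) 100 = \left(-465\right) 100 = -46500$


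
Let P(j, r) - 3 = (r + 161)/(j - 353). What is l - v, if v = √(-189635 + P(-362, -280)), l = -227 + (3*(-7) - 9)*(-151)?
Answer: 4303 - I*√96944534115/715 ≈ 4303.0 - 435.47*I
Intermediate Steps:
P(j, r) = 3 + (161 + r)/(-353 + j) (P(j, r) = 3 + (r + 161)/(j - 353) = 3 + (161 + r)/(-353 + j))
l = 4303 (l = -227 + (-21 - 9)*(-151) = -227 - 30*(-151) = -227 + 4530 = 4303)
v = I*√96944534115/715 (v = √(-189635 + (-898 - 280 + 3*(-362))/(-353 - 362)) = √(-189635 + (-898 - 280 - 1086)/(-715)) = √(-189635 - 1/715*(-2264)) = √(-189635 + 2264/715) = √(-135586761/715) = I*√96944534115/715 ≈ 435.47*I)
l - v = 4303 - I*√96944534115/715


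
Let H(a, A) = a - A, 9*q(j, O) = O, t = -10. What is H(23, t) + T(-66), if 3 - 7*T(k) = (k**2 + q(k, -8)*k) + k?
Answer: -12344/21 ≈ -587.81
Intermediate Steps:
q(j, O) = O/9
T(k) = 3/7 - k**2/7 - k/63 (T(k) = 3/7 - ((k**2 + ((1/9)*(-8))*k) + k)/7 = 3/7 - ((k**2 - 8*k/9) + k)/7 = 3/7 - (k**2 + k/9)/7 = 3/7 + (-k**2/7 - k/63) = 3/7 - k**2/7 - k/63)
H(23, t) + T(-66) = (23 - 1*(-10)) + (3/7 - 1/7*(-66)**2 - 1/63*(-66)) = (23 + 10) + (3/7 - 1/7*4356 + 22/21) = 33 + (3/7 - 4356/7 + 22/21) = 33 - 13037/21 = -12344/21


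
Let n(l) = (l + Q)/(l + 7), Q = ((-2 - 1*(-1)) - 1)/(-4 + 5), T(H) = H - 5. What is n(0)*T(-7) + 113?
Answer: 815/7 ≈ 116.43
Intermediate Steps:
T(H) = -5 + H
Q = -2 (Q = ((-2 + 1) - 1)/1 = (-1 - 1)*1 = -2*1 = -2)
n(l) = (-2 + l)/(7 + l) (n(l) = (l - 2)/(l + 7) = (-2 + l)/(7 + l))
n(0)*T(-7) + 113 = ((-2 + 0)/(7 + 0))*(-5 - 7) + 113 = (-2/7)*(-12) + 113 = ((⅐)*(-2))*(-12) + 113 = -2/7*(-12) + 113 = 24/7 + 113 = 815/7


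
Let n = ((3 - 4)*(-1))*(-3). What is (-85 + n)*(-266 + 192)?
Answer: 6512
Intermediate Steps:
n = -3 (n = -1*(-1)*(-3) = 1*(-3) = -3)
(-85 + n)*(-266 + 192) = (-85 - 3)*(-266 + 192) = -88*(-74) = 6512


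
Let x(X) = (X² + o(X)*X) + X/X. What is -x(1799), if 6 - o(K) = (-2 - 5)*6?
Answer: -3322754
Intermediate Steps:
o(K) = 48 (o(K) = 6 - (-2 - 5)*6 = 6 - (-7)*6 = 6 - 1*(-42) = 6 + 42 = 48)
x(X) = 1 + X² + 48*X (x(X) = (X² + 48*X) + X/X = (X² + 48*X) + 1 = 1 + X² + 48*X)
-x(1799) = -(1 + 1799² + 48*1799) = -(1 + 3236401 + 86352) = -1*3322754 = -3322754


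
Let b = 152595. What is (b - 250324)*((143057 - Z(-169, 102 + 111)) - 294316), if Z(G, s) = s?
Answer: 14803207088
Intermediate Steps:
(b - 250324)*((143057 - Z(-169, 102 + 111)) - 294316) = (152595 - 250324)*((143057 - (102 + 111)) - 294316) = -97729*((143057 - 1*213) - 294316) = -97729*((143057 - 213) - 294316) = -97729*(142844 - 294316) = -97729*(-151472) = 14803207088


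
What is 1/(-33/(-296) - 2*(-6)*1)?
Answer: 296/3585 ≈ 0.082566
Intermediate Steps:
1/(-33/(-296) - 2*(-6)*1) = 1/(-1/296*(-33) + 12*1) = 1/(33/296 + 12) = 1/(3585/296) = 296/3585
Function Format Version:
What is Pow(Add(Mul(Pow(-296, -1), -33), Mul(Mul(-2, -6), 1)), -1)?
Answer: Rational(296, 3585) ≈ 0.082566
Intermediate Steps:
Pow(Add(Mul(Pow(-296, -1), -33), Mul(Mul(-2, -6), 1)), -1) = Pow(Add(Mul(Rational(-1, 296), -33), Mul(12, 1)), -1) = Pow(Add(Rational(33, 296), 12), -1) = Pow(Rational(3585, 296), -1) = Rational(296, 3585)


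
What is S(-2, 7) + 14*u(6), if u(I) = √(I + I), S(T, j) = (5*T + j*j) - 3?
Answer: 36 + 28*√3 ≈ 84.497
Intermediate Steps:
S(T, j) = -3 + j² + 5*T (S(T, j) = (5*T + j²) - 3 = (j² + 5*T) - 3 = -3 + j² + 5*T)
u(I) = √2*√I (u(I) = √(2*I) = √2*√I)
S(-2, 7) + 14*u(6) = (-3 + 7² + 5*(-2)) + 14*(√2*√6) = (-3 + 49 - 10) + 14*(2*√3) = 36 + 28*√3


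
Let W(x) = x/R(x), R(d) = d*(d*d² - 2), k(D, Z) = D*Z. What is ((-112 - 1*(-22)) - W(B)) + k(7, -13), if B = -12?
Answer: -313129/1730 ≈ -181.00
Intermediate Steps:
R(d) = d*(-2 + d³) (R(d) = d*(d³ - 2) = d*(-2 + d³))
W(x) = 1/(-2 + x³) (W(x) = x/((x*(-2 + x³))) = x*(1/(x*(-2 + x³))) = 1/(-2 + x³))
((-112 - 1*(-22)) - W(B)) + k(7, -13) = ((-112 - 1*(-22)) - 1/(-2 + (-12)³)) + 7*(-13) = ((-112 + 22) - 1/(-2 - 1728)) - 91 = (-90 - 1/(-1730)) - 91 = (-90 - 1*(-1/1730)) - 91 = (-90 + 1/1730) - 91 = -155699/1730 - 91 = -313129/1730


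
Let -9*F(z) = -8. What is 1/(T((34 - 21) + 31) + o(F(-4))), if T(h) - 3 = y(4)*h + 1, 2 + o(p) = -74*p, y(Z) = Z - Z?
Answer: -9/574 ≈ -0.015679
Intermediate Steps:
F(z) = 8/9 (F(z) = -⅑*(-8) = 8/9)
y(Z) = 0
o(p) = -2 - 74*p
T(h) = 4 (T(h) = 3 + (0*h + 1) = 3 + (0 + 1) = 3 + 1 = 4)
1/(T((34 - 21) + 31) + o(F(-4))) = 1/(4 + (-2 - 74*8/9)) = 1/(4 + (-2 - 592/9)) = 1/(4 - 610/9) = 1/(-574/9) = -9/574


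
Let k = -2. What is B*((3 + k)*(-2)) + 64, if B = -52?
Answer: 168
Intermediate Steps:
B*((3 + k)*(-2)) + 64 = -52*(3 - 2)*(-2) + 64 = -52*(-2) + 64 = 104 + 64 = 168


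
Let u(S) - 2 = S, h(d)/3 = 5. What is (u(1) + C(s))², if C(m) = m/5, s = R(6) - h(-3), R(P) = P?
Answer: 36/25 ≈ 1.4400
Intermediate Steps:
h(d) = 15 (h(d) = 3*5 = 15)
u(S) = 2 + S
s = -9 (s = 6 - 1*15 = 6 - 15 = -9)
C(m) = m/5 (C(m) = m*(⅕) = m/5)
(u(1) + C(s))² = ((2 + 1) + (⅕)*(-9))² = (3 - 9/5)² = (6/5)² = 36/25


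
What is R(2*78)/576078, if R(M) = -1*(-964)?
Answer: 482/288039 ≈ 0.0016734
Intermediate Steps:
R(M) = 964
R(2*78)/576078 = 964/576078 = 964*(1/576078) = 482/288039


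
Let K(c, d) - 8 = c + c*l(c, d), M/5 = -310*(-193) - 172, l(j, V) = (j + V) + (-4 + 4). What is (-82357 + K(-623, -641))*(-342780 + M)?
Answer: -31343205000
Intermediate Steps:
l(j, V) = V + j (l(j, V) = (V + j) + 0 = V + j)
M = 298290 (M = 5*(-310*(-193) - 172) = 5*(59830 - 172) = 5*59658 = 298290)
K(c, d) = 8 + c + c*(c + d) (K(c, d) = 8 + (c + c*(d + c)) = 8 + (c + c*(c + d)) = 8 + c + c*(c + d))
(-82357 + K(-623, -641))*(-342780 + M) = (-82357 + (8 - 623 - 623*(-623 - 641)))*(-342780 + 298290) = (-82357 + (8 - 623 - 623*(-1264)))*(-44490) = (-82357 + (8 - 623 + 787472))*(-44490) = (-82357 + 786857)*(-44490) = 704500*(-44490) = -31343205000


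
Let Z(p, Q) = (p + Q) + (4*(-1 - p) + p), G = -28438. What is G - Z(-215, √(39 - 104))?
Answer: -28864 - I*√65 ≈ -28864.0 - 8.0623*I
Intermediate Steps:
Z(p, Q) = -4 + Q - 2*p (Z(p, Q) = (Q + p) + ((-4 - 4*p) + p) = (Q + p) + (-4 - 3*p) = -4 + Q - 2*p)
G - Z(-215, √(39 - 104)) = -28438 - (-4 + √(39 - 104) - 2*(-215)) = -28438 - (-4 + √(-65) + 430) = -28438 - (-4 + I*√65 + 430) = -28438 - (426 + I*√65) = -28438 + (-426 - I*√65) = -28864 - I*√65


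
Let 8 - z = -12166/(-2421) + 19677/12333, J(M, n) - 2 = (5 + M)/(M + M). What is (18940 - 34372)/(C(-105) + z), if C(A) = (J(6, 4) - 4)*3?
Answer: 614362179168/74473171 ≈ 8249.4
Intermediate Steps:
J(M, n) = 2 + (5 + M)/(2*M) (J(M, n) = 2 + (5 + M)/(M + M) = 2 + (5 + M)/((2*M)) = 2 + (5 + M)*(1/(2*M)) = 2 + (5 + M)/(2*M))
z = 13728083/9952731 (z = 8 - (-12166/(-2421) + 19677/12333) = 8 - (-12166*(-1/2421) + 19677*(1/12333)) = 8 - (12166/2421 + 6559/4111) = 8 - 1*65893765/9952731 = 8 - 65893765/9952731 = 13728083/9952731 ≈ 1.3793)
C(A) = -13/4 (C(A) = ((5/2)*(1 + 6)/6 - 4)*3 = ((5/2)*(1/6)*7 - 4)*3 = (35/12 - 4)*3 = -13/12*3 = -13/4)
(18940 - 34372)/(C(-105) + z) = (18940 - 34372)/(-13/4 + 13728083/9952731) = -15432/(-74473171/39810924) = -15432*(-39810924/74473171) = 614362179168/74473171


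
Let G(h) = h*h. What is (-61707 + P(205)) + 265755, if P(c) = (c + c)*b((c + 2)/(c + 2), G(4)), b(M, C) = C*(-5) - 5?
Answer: 169198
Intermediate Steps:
G(h) = h²
b(M, C) = -5 - 5*C (b(M, C) = -5*C - 5 = -5 - 5*C)
P(c) = -170*c (P(c) = (c + c)*(-5 - 5*4²) = (2*c)*(-5 - 5*16) = (2*c)*(-5 - 80) = (2*c)*(-85) = -170*c)
(-61707 + P(205)) + 265755 = (-61707 - 170*205) + 265755 = (-61707 - 34850) + 265755 = -96557 + 265755 = 169198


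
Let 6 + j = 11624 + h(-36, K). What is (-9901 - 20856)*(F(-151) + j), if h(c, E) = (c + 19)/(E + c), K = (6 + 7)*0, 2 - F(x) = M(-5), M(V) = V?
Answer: -12872327369/36 ≈ -3.5756e+8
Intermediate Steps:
F(x) = 7 (F(x) = 2 - 1*(-5) = 2 + 5 = 7)
K = 0 (K = 13*0 = 0)
h(c, E) = (19 + c)/(E + c)
j = 418265/36 (j = -6 + (11624 + (19 - 36)/(0 - 36)) = -6 + (11624 - 17/(-36)) = -6 + (11624 - 1/36*(-17)) = -6 + (11624 + 17/36) = -6 + 418481/36 = 418265/36 ≈ 11618.)
(-9901 - 20856)*(F(-151) + j) = (-9901 - 20856)*(7 + 418265/36) = -30757*418517/36 = -12872327369/36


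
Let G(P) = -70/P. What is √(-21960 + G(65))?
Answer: I*√3711422/13 ≈ 148.19*I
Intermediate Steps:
√(-21960 + G(65)) = √(-21960 - 70/65) = √(-21960 - 70*1/65) = √(-21960 - 14/13) = √(-285494/13) = I*√3711422/13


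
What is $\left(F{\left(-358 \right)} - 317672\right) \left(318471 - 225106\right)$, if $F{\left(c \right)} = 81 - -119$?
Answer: $-29640773280$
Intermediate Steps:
$F{\left(c \right)} = 200$ ($F{\left(c \right)} = 81 + 119 = 200$)
$\left(F{\left(-358 \right)} - 317672\right) \left(318471 - 225106\right) = \left(200 - 317672\right) \left(318471 - 225106\right) = \left(-317472\right) 93365 = -29640773280$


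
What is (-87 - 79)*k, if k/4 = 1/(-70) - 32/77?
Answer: 109892/385 ≈ 285.43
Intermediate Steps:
k = -662/385 (k = 4*(1/(-70) - 32/77) = 4*(1*(-1/70) - 32*1/77) = 4*(-1/70 - 32/77) = 4*(-331/770) = -662/385 ≈ -1.7195)
(-87 - 79)*k = (-87 - 79)*(-662/385) = -166*(-662/385) = 109892/385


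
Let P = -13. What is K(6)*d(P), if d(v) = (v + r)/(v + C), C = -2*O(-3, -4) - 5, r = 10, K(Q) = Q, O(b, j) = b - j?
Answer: 9/10 ≈ 0.90000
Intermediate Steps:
C = -7 (C = -2*(-3 - 1*(-4)) - 5 = -2*(-3 + 4) - 5 = -2*1 - 5 = -2 - 5 = -7)
d(v) = (10 + v)/(-7 + v) (d(v) = (v + 10)/(v - 7) = (10 + v)/(-7 + v))
K(6)*d(P) = 6*((10 - 13)/(-7 - 13)) = 6*(-3/(-20)) = 6*(-1/20*(-3)) = 6*(3/20) = 9/10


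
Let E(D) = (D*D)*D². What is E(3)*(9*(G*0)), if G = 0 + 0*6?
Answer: 0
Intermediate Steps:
G = 0 (G = 0 + 0 = 0)
E(D) = D⁴ (E(D) = D²*D² = D⁴)
E(3)*(9*(G*0)) = 3⁴*(9*(0*0)) = 81*(9*0) = 81*0 = 0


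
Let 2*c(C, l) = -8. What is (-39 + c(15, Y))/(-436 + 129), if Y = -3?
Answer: 43/307 ≈ 0.14007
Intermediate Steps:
c(C, l) = -4 (c(C, l) = (½)*(-8) = -4)
(-39 + c(15, Y))/(-436 + 129) = (-39 - 4)/(-436 + 129) = -43/(-307) = -43*(-1/307) = 43/307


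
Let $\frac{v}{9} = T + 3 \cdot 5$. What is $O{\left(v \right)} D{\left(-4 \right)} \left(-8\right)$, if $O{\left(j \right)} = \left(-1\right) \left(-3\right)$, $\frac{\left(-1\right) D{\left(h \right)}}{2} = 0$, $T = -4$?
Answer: $0$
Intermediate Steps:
$D{\left(h \right)} = 0$ ($D{\left(h \right)} = \left(-2\right) 0 = 0$)
$v = 99$ ($v = 9 \left(-4 + 3 \cdot 5\right) = 9 \left(-4 + 15\right) = 9 \cdot 11 = 99$)
$O{\left(j \right)} = 3$
$O{\left(v \right)} D{\left(-4 \right)} \left(-8\right) = 3 \cdot 0 \left(-8\right) = 0 \left(-8\right) = 0$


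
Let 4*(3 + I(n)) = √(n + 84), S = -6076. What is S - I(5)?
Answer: -6073 - √89/4 ≈ -6075.4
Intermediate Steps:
I(n) = -3 + √(84 + n)/4 (I(n) = -3 + √(n + 84)/4 = -3 + √(84 + n)/4)
S - I(5) = -6076 - (-3 + √(84 + 5)/4) = -6076 - (-3 + √89/4) = -6076 + (3 - √89/4) = -6073 - √89/4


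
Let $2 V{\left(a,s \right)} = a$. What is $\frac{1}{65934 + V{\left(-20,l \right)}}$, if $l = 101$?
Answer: $\frac{1}{65924} \approx 1.5169 \cdot 10^{-5}$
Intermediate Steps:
$V{\left(a,s \right)} = \frac{a}{2}$
$\frac{1}{65934 + V{\left(-20,l \right)}} = \frac{1}{65934 + \frac{1}{2} \left(-20\right)} = \frac{1}{65934 - 10} = \frac{1}{65924}$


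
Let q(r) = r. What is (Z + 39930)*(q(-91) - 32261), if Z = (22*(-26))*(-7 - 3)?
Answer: -1476868800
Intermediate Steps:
Z = 5720 (Z = -572*(-10) = 5720)
(Z + 39930)*(q(-91) - 32261) = (5720 + 39930)*(-91 - 32261) = 45650*(-32352) = -1476868800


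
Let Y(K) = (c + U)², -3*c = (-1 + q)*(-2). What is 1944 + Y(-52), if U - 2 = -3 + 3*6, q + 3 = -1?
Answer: 19177/9 ≈ 2130.8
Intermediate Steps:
q = -4 (q = -3 - 1 = -4)
c = -10/3 (c = -(-1 - 4)*(-2)/3 = -(-5)*(-2)/3 = -⅓*10 = -10/3 ≈ -3.3333)
U = 17 (U = 2 + (-3 + 3*6) = 2 + (-3 + 18) = 2 + 15 = 17)
Y(K) = 1681/9 (Y(K) = (-10/3 + 17)² = (41/3)² = 1681/9)
1944 + Y(-52) = 1944 + 1681/9 = 19177/9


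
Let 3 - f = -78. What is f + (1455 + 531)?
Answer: 2067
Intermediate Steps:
f = 81 (f = 3 - 1*(-78) = 3 + 78 = 81)
f + (1455 + 531) = 81 + (1455 + 531) = 81 + 1986 = 2067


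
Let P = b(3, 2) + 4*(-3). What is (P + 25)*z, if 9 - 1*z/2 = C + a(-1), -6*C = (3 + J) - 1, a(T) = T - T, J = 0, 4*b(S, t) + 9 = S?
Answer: 644/3 ≈ 214.67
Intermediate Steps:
b(S, t) = -9/4 + S/4
a(T) = 0
P = -27/2 (P = (-9/4 + (¼)*3) + 4*(-3) = (-9/4 + ¾) - 12 = -3/2 - 12 = -27/2 ≈ -13.500)
C = -⅓ (C = -((3 + 0) - 1)/6 = -(3 - 1)/6 = -⅙*2 = -⅓ ≈ -0.33333)
z = 56/3 (z = 18 - 2*(-⅓ + 0) = 18 - 2*(-⅓) = 18 + ⅔ = 56/3 ≈ 18.667)
(P + 25)*z = (-27/2 + 25)*(56/3) = (23/2)*(56/3) = 644/3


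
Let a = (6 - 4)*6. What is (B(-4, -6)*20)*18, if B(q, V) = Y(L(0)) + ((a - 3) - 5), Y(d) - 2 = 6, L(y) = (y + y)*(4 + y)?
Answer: 4320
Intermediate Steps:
a = 12 (a = 2*6 = 12)
L(y) = 2*y*(4 + y) (L(y) = (2*y)*(4 + y) = 2*y*(4 + y))
Y(d) = 8 (Y(d) = 2 + 6 = 8)
B(q, V) = 12 (B(q, V) = 8 + ((12 - 3) - 5) = 8 + (9 - 5) = 8 + 4 = 12)
(B(-4, -6)*20)*18 = (12*20)*18 = 240*18 = 4320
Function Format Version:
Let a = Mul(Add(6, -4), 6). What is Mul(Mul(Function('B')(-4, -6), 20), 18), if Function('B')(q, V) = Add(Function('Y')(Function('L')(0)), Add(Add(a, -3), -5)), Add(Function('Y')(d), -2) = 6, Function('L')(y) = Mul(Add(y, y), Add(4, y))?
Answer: 4320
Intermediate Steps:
a = 12 (a = Mul(2, 6) = 12)
Function('L')(y) = Mul(2, y, Add(4, y)) (Function('L')(y) = Mul(Mul(2, y), Add(4, y)) = Mul(2, y, Add(4, y)))
Function('Y')(d) = 8 (Function('Y')(d) = Add(2, 6) = 8)
Function('B')(q, V) = 12 (Function('B')(q, V) = Add(8, Add(Add(12, -3), -5)) = Add(8, Add(9, -5)) = Add(8, 4) = 12)
Mul(Mul(Function('B')(-4, -6), 20), 18) = Mul(Mul(12, 20), 18) = Mul(240, 18) = 4320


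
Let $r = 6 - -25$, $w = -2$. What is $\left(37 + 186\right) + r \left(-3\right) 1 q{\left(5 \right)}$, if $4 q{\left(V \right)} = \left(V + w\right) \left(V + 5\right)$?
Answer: $- \frac{949}{2} \approx -474.5$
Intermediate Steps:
$q{\left(V \right)} = \frac{\left(-2 + V\right) \left(5 + V\right)}{4}$ ($q{\left(V \right)} = \frac{\left(V - 2\right) \left(V + 5\right)}{4} = \frac{\left(-2 + V\right) \left(5 + V\right)}{4}$)
$r = 31$ ($r = 6 + 25 = 31$)
$\left(37 + 186\right) + r \left(-3\right) 1 q{\left(5 \right)} = \left(37 + 186\right) + 31 \left(-3\right) 1 \left(- \frac{5}{2} + \frac{5^{2}}{4} + \frac{3}{4} \cdot 5\right) = 223 + \left(-93\right) 1 \left(- \frac{5}{2} + \frac{1}{4} \cdot 25 + \frac{15}{4}\right) = 223 - 93 \left(- \frac{5}{2} + \frac{25}{4} + \frac{15}{4}\right) = 223 - \frac{1395}{2} = - \frac{949}{2}$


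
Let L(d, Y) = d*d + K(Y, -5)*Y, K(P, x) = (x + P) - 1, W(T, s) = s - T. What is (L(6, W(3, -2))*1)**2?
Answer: 8281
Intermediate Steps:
K(P, x) = -1 + P + x (K(P, x) = (P + x) - 1 = -1 + P + x)
L(d, Y) = d**2 + Y*(-6 + Y) (L(d, Y) = d*d + (-1 + Y - 5)*Y = d**2 + (-6 + Y)*Y = d**2 + Y*(-6 + Y))
(L(6, W(3, -2))*1)**2 = ((6**2 + (-2 - 1*3)*(-6 + (-2 - 1*3)))*1)**2 = ((36 + (-2 - 3)*(-6 + (-2 - 3)))*1)**2 = ((36 - 5*(-6 - 5))*1)**2 = ((36 - 5*(-11))*1)**2 = ((36 + 55)*1)**2 = (91*1)**2 = 91**2 = 8281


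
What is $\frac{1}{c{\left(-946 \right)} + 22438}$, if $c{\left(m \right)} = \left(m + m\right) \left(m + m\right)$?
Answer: $\frac{1}{3602102} \approx 2.7762 \cdot 10^{-7}$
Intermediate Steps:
$c{\left(m \right)} = 4 m^{2}$ ($c{\left(m \right)} = 2 m 2 m = 4 m^{2}$)
$\frac{1}{c{\left(-946 \right)} + 22438} = \frac{1}{4 \left(-946\right)^{2} + 22438} = \frac{1}{4 \cdot 894916 + 22438} = \frac{1}{3579664 + 22438} = \frac{1}{3602102}$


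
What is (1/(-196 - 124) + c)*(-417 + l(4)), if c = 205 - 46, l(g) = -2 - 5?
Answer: -2696587/40 ≈ -67415.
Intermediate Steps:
l(g) = -7
c = 159
(1/(-196 - 124) + c)*(-417 + l(4)) = (1/(-196 - 124) + 159)*(-417 - 7) = (1/(-320) + 159)*(-424) = (-1/320 + 159)*(-424) = (50879/320)*(-424) = -2696587/40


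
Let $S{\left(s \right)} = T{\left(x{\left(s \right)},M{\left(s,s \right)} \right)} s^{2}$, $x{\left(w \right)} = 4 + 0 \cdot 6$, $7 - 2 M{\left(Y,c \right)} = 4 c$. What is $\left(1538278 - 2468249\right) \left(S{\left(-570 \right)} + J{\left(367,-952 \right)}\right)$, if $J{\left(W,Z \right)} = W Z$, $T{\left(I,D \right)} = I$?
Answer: $-883673323736$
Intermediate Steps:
$M{\left(Y,c \right)} = \frac{7}{2} - 2 c$ ($M{\left(Y,c \right)} = \frac{7}{2} - \frac{4 c}{2} = \frac{7}{2} - 2 c$)
$x{\left(w \right)} = 4$ ($x{\left(w \right)} = 4 + 0 = 4$)
$S{\left(s \right)} = 4 s^{2}$
$\left(1538278 - 2468249\right) \left(S{\left(-570 \right)} + J{\left(367,-952 \right)}\right) = \left(1538278 - 2468249\right) \left(4 \left(-570\right)^{2} + 367 \left(-952\right)\right) = - 929971 \left(4 \cdot 324900 - 349384\right) = - 929971 \left(1299600 - 349384\right) = \left(-929971\right) 950216 = -883673323736$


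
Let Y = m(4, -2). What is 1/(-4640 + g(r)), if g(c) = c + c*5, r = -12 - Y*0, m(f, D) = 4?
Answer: -1/4712 ≈ -0.00021222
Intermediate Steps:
Y = 4
r = -12 (r = -12 - 4*0 = -12 - 1*0 = -12 + 0 = -12)
g(c) = 6*c (g(c) = c + 5*c = 6*c)
1/(-4640 + g(r)) = 1/(-4640 + 6*(-12)) = 1/(-4640 - 72) = 1/(-4712) = -1/4712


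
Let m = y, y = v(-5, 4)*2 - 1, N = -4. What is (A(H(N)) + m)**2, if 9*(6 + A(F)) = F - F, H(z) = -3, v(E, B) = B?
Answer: 1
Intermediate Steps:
A(F) = -6 (A(F) = -6 + (F - F)/9 = -6 + (1/9)*0 = -6 + 0 = -6)
y = 7 (y = 4*2 - 1 = 8 - 1 = 7)
m = 7
(A(H(N)) + m)**2 = (-6 + 7)**2 = 1**2 = 1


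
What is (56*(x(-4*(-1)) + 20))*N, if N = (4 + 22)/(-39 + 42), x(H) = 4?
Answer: 11648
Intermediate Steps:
N = 26/3 ≈ 8.6667
(56*(x(-4*(-1)) + 20))*N = (56*(4 + 20))*(26/3) = (56*24)*(26/3) = 1344*(26/3) = 11648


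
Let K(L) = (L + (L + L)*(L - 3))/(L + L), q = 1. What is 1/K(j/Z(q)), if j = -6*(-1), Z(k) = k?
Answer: 2/7 ≈ 0.28571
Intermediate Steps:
j = 6
K(L) = (L + 2*L*(-3 + L))/(2*L) (K(L) = (L + (2*L)*(-3 + L))/((2*L)) = (L + 2*L*(-3 + L))*(1/(2*L)) = (L + 2*L*(-3 + L))/(2*L))
1/K(j/Z(q)) = 1/(-5/2 + 6/1) = 1/(-5/2 + 6*1) = 1/(-5/2 + 6) = 1/(7/2) = 2/7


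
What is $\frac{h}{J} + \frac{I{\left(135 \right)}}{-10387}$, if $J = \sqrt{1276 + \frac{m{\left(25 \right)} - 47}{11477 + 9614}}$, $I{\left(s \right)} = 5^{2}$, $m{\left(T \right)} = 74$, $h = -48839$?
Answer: $- \frac{25}{10387} - \frac{48839 \sqrt{567604008013}}{26912143} \approx -1367.2$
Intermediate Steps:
$I{\left(s \right)} = 25$
$J = \frac{\sqrt{567604008013}}{21091}$ ($J = \sqrt{1276 + \frac{74 - 47}{11477 + 9614}} = \sqrt{1276 + \frac{27}{21091}} = \sqrt{\frac{26912143}{21091}} = \frac{\sqrt{567604008013}}{21091} \approx 35.721$)
$\frac{h}{J} + \frac{I{\left(135 \right)}}{-10387} = - \frac{48839}{\frac{1}{21091} \sqrt{567604008013}} + \frac{25}{-10387} = - 48839 \frac{\sqrt{567604008013}}{26912143} + 25 \left(- \frac{1}{10387}\right) = - \frac{48839 \sqrt{567604008013}}{26912143} - \frac{25}{10387} = - \frac{25}{10387} - \frac{48839 \sqrt{567604008013}}{26912143}$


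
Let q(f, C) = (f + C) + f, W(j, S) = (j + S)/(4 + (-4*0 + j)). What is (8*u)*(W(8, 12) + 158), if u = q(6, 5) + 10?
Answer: 34488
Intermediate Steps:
W(j, S) = (S + j)/(4 + j) (W(j, S) = (S + j)/(4 + (0 + j)) = (S + j)/(4 + j))
q(f, C) = C + 2*f (q(f, C) = (C + f) + f = C + 2*f)
u = 27 (u = (5 + 2*6) + 10 = (5 + 12) + 10 = 17 + 10 = 27)
(8*u)*(W(8, 12) + 158) = (8*27)*((12 + 8)/(4 + 8) + 158) = 216*(20/12 + 158) = 216*((1/12)*20 + 158) = 216*(5/3 + 158) = 216*(479/3) = 34488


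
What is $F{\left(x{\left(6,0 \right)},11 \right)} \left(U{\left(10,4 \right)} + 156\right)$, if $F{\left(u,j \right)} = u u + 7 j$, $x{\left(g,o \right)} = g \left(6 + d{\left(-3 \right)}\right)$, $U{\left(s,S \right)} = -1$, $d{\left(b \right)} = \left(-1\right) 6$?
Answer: $11935$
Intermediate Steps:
$d{\left(b \right)} = -6$
$x{\left(g,o \right)} = 0$ ($x{\left(g,o \right)} = g \left(6 - 6\right) = g 0 = 0$)
$F{\left(u,j \right)} = u^{2} + 7 j$
$F{\left(x{\left(6,0 \right)},11 \right)} \left(U{\left(10,4 \right)} + 156\right) = \left(0^{2} + 7 \cdot 11\right) \left(-1 + 156\right) = \left(0 + 77\right) 155 = 77 \cdot 155 = 11935$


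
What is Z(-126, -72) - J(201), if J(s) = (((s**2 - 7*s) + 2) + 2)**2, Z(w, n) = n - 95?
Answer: -1520844171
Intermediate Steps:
Z(w, n) = -95 + n
J(s) = (4 + s**2 - 7*s)**2 (J(s) = ((2 + s**2 - 7*s) + 2)**2 = (4 + s**2 - 7*s)**2)
Z(-126, -72) - J(201) = (-95 - 72) - (4 + 201**2 - 7*201)**2 = -167 - (4 + 40401 - 1407)**2 = -167 - 1*38998**2 = -167 - 1*1520844004 = -167 - 1520844004 = -1520844171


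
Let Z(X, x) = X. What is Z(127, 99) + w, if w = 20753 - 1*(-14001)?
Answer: 34881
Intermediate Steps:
w = 34754 (w = 20753 + 14001 = 34754)
Z(127, 99) + w = 127 + 34754 = 34881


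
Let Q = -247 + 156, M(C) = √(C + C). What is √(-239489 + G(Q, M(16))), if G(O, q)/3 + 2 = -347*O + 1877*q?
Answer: 2*√(-36191 + 5631*√2) ≈ 336.02*I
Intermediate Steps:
M(C) = √2*√C (M(C) = √(2*C) = √2*√C)
Q = -91
G(O, q) = -6 - 1041*O + 5631*q (G(O, q) = -6 + 3*(-347*O + 1877*q) = -6 + (-1041*O + 5631*q) = -6 - 1041*O + 5631*q)
√(-239489 + G(Q, M(16))) = √(-239489 + (-6 - 1041*(-91) + 5631*(√2*√16))) = √(-239489 + (-6 + 94731 + 5631*(√2*4))) = √(-239489 + (-6 + 94731 + 5631*(4*√2))) = √(-239489 + (-6 + 94731 + 22524*√2)) = √(-239489 + (94725 + 22524*√2)) = √(-144764 + 22524*√2)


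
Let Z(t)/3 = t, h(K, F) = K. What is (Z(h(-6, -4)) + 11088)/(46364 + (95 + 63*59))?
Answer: 5535/25088 ≈ 0.22062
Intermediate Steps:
Z(t) = 3*t
(Z(h(-6, -4)) + 11088)/(46364 + (95 + 63*59)) = (3*(-6) + 11088)/(46364 + (95 + 63*59)) = (-18 + 11088)/(46364 + (95 + 3717)) = 11070/(46364 + 3812) = 11070/50176 = 11070*(1/50176) = 5535/25088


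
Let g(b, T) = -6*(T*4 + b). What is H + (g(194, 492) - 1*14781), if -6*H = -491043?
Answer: 108175/2 ≈ 54088.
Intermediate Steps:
H = 163681/2 (H = -⅙*(-491043) = 163681/2 ≈ 81841.)
g(b, T) = -24*T - 6*b (g(b, T) = -6*(4*T + b) = -6*(b + 4*T) = -24*T - 6*b)
H + (g(194, 492) - 1*14781) = 163681/2 + ((-24*492 - 6*194) - 1*14781) = 163681/2 + ((-11808 - 1164) - 14781) = 163681/2 + (-12972 - 14781) = 163681/2 - 27753 = 108175/2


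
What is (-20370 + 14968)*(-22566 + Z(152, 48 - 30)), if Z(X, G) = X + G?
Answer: 120983192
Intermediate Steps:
Z(X, G) = G + X
(-20370 + 14968)*(-22566 + Z(152, 48 - 30)) = (-20370 + 14968)*(-22566 + ((48 - 30) + 152)) = -5402*(-22566 + (18 + 152)) = -5402*(-22566 + 170) = -5402*(-22396) = 120983192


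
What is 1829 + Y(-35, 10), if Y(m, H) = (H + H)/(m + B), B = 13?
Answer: 20109/11 ≈ 1828.1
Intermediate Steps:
Y(m, H) = 2*H/(13 + m) (Y(m, H) = (H + H)/(m + 13) = (2*H)/(13 + m) = 2*H/(13 + m))
1829 + Y(-35, 10) = 1829 + 2*10/(13 - 35) = 1829 + 2*10/(-22) = 1829 + 2*10*(-1/22) = 1829 - 10/11 = 20109/11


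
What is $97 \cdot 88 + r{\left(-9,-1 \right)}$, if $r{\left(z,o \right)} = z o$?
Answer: $8545$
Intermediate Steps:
$r{\left(z,o \right)} = o z$
$97 \cdot 88 + r{\left(-9,-1 \right)} = 97 \cdot 88 - -9 = 8536 + 9 = 8545$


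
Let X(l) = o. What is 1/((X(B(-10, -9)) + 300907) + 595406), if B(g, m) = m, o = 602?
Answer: 1/896915 ≈ 1.1149e-6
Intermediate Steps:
X(l) = 602
1/((X(B(-10, -9)) + 300907) + 595406) = 1/((602 + 300907) + 595406) = 1/(301509 + 595406) = 1/896915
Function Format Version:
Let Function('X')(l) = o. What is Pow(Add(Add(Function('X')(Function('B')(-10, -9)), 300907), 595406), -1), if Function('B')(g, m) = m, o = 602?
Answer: Rational(1, 896915) ≈ 1.1149e-6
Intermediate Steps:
Function('X')(l) = 602
Pow(Add(Add(Function('X')(Function('B')(-10, -9)), 300907), 595406), -1) = Pow(Add(Add(602, 300907), 595406), -1) = Pow(Add(301509, 595406), -1) = Pow(896915, -1) = Rational(1, 896915)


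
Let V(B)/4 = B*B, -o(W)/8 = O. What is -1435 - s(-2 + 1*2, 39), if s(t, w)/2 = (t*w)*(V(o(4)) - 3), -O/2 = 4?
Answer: -1435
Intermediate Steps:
O = -8 (O = -2*4 = -8)
o(W) = 64 (o(W) = -8*(-8) = 64)
V(B) = 4*B² (V(B) = 4*(B*B) = 4*B²)
s(t, w) = 32762*t*w (s(t, w) = 2*((t*w)*(4*64² - 3)) = 2*((t*w)*(4*4096 - 3)) = 2*((t*w)*(16384 - 3)) = 2*((t*w)*16381) = 2*(16381*t*w) = 32762*t*w)
-1435 - s(-2 + 1*2, 39) = -1435 - 32762*(-2 + 1*2)*39 = -1435 - 32762*(-2 + 2)*39 = -1435 - 32762*0*39 = -1435 - 1*0 = -1435 + 0 = -1435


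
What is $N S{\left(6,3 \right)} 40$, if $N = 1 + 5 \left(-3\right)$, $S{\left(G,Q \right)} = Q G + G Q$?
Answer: $-20160$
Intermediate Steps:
$S{\left(G,Q \right)} = 2 G Q$ ($S{\left(G,Q \right)} = G Q + G Q = 2 G Q$)
$N = -14$ ($N = 1 - 15 = -14$)
$N S{\left(6,3 \right)} 40 = - 14 \cdot 2 \cdot 6 \cdot 3 \cdot 40 = \left(-14\right) 36 \cdot 40 = \left(-504\right) 40 = -20160$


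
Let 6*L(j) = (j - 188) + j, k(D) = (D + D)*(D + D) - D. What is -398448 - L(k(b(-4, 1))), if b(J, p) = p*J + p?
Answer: -1195289/3 ≈ -3.9843e+5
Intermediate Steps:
b(J, p) = p + J*p (b(J, p) = J*p + p = p + J*p)
k(D) = -D + 4*D² (k(D) = (2*D)*(2*D) - D = 4*D² - D = -D + 4*D²)
L(j) = -94/3 + j/3 (L(j) = ((j - 188) + j)/6 = ((-188 + j) + j)/6 = (-188 + 2*j)/6 = -94/3 + j/3)
-398448 - L(k(b(-4, 1))) = -398448 - (-94/3 + ((1*(1 - 4))*(-1 + 4*(1*(1 - 4))))/3) = -398448 - (-94/3 + ((1*(-3))*(-1 + 4*(1*(-3))))/3) = -398448 - (-94/3 + (-3*(-1 + 4*(-3)))/3) = -398448 - (-94/3 + (-3*(-1 - 12))/3) = -398448 - (-94/3 + (-3*(-13))/3) = -398448 - (-94/3 + (⅓)*39) = -398448 - (-94/3 + 13) = -398448 - 1*(-55/3) = -398448 + 55/3 = -1195289/3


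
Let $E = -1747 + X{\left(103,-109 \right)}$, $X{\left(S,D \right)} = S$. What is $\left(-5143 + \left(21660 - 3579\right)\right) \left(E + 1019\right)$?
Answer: $-8086250$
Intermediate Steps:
$E = -1644$ ($E = -1747 + 103 = -1644$)
$\left(-5143 + \left(21660 - 3579\right)\right) \left(E + 1019\right) = \left(-5143 + \left(21660 - 3579\right)\right) \left(-1644 + 1019\right) = \left(-5143 + 18081\right) \left(-625\right) = 12938 \left(-625\right) = -8086250$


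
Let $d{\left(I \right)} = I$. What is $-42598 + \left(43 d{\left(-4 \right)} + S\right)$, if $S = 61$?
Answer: $-42709$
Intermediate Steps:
$-42598 + \left(43 d{\left(-4 \right)} + S\right) = -42598 + \left(43 \left(-4\right) + 61\right) = -42598 + \left(-172 + 61\right) = -42598 - 111 = -42709$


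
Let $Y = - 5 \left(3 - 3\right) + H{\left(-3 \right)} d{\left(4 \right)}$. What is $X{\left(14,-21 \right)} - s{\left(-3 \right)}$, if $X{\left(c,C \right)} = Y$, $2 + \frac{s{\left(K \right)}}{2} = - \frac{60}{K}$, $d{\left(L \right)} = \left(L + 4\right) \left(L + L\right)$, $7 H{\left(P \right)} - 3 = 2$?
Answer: $\frac{68}{7} \approx 9.7143$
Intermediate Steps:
$H{\left(P \right)} = \frac{5}{7}$ ($H{\left(P \right)} = \frac{3}{7} + \frac{1}{7} \cdot 2 = \frac{3}{7} + \frac{2}{7} = \frac{5}{7}$)
$d{\left(L \right)} = 2 L \left(4 + L\right)$ ($d{\left(L \right)} = \left(4 + L\right) 2 L = 2 L \left(4 + L\right)$)
$Y = \frac{320}{7}$ ($Y = - 5 \left(3 - 3\right) + \frac{5 \cdot 2 \cdot 4 \left(4 + 4\right)}{7} = \left(-5\right) 0 + \frac{5 \cdot 2 \cdot 4 \cdot 8}{7} = 0 + \frac{5}{7} \cdot 64 = 0 + \frac{320}{7} = \frac{320}{7} \approx 45.714$)
$s{\left(K \right)} = -4 - \frac{120}{K}$ ($s{\left(K \right)} = -4 + 2 \left(- \frac{60}{K}\right) = -4 - \frac{120}{K}$)
$X{\left(c,C \right)} = \frac{320}{7}$
$X{\left(14,-21 \right)} - s{\left(-3 \right)} = \frac{320}{7} - \left(-4 - \frac{120}{-3}\right) = \frac{320}{7} - \left(-4 - -40\right) = \frac{320}{7} - \left(-4 + 40\right) = \frac{320}{7} - 36 = \frac{68}{7}$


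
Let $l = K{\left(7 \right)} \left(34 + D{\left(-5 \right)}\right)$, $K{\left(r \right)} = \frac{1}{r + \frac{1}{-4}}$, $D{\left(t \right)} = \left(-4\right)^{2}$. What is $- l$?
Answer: $- \frac{200}{27} \approx -7.4074$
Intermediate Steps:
$D{\left(t \right)} = 16$
$K{\left(r \right)} = \frac{1}{- \frac{1}{4} + r}$ ($K{\left(r \right)} = \frac{1}{r - \frac{1}{4}} = \frac{1}{- \frac{1}{4} + r}$)
$l = \frac{200}{27}$ ($l = \frac{4}{-1 + 4 \cdot 7} \left(34 + 16\right) = \frac{4}{-1 + 28} \cdot 50 = \frac{4}{27} \cdot 50 = \frac{200}{27} \approx 7.4074$)
$- l = \left(-1\right) \frac{200}{27} = - \frac{200}{27}$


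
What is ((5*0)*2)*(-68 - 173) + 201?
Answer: 201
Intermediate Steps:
((5*0)*2)*(-68 - 173) + 201 = (0*2)*(-241) + 201 = 0*(-241) + 201 = 0 + 201 = 201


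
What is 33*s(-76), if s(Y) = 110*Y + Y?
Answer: -278388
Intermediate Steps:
s(Y) = 111*Y
33*s(-76) = 33*(111*(-76)) = 33*(-8436) = -278388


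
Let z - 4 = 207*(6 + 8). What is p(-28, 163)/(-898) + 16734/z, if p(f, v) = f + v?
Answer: 7317681/1302998 ≈ 5.6160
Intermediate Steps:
z = 2902 (z = 4 + 207*(6 + 8) = 4 + 207*14 = 4 + 2898 = 2902)
p(-28, 163)/(-898) + 16734/z = (-28 + 163)/(-898) + 16734/2902 = 135*(-1/898) + 16734*(1/2902) = -135/898 + 8367/1451 = 7317681/1302998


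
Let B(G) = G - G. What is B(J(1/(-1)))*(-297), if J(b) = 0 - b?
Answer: 0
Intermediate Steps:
J(b) = -b
B(G) = 0
B(J(1/(-1)))*(-297) = 0*(-297) = 0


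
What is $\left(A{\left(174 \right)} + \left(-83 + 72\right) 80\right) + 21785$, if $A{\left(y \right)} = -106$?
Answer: $20799$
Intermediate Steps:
$\left(A{\left(174 \right)} + \left(-83 + 72\right) 80\right) + 21785 = \left(-106 + \left(-83 + 72\right) 80\right) + 21785 = \left(-106 - 880\right) + 21785 = -986 + 21785 = 20799$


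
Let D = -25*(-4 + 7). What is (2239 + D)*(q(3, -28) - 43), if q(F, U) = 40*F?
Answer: 166628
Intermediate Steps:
D = -75 (D = -25*3 = -75)
(2239 + D)*(q(3, -28) - 43) = (2239 - 75)*(40*3 - 43) = 2164*(120 - 43) = 2164*77 = 166628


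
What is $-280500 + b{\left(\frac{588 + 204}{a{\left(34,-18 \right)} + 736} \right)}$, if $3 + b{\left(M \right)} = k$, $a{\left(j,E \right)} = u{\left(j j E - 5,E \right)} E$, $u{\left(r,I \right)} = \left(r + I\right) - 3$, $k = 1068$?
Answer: $-279435$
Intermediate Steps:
$u{\left(r,I \right)} = -3 + I + r$ ($u{\left(r,I \right)} = \left(I + r\right) - 3 = -3 + I + r$)
$a{\left(j,E \right)} = E \left(-8 + E + E j^{2}\right)$ ($a{\left(j,E \right)} = \left(-3 + E + \left(j j E - 5\right)\right) E = \left(-3 + E + \left(j^{2} E - 5\right)\right) E = \left(-3 + E + \left(E j^{2} - 5\right)\right) E = \left(-3 + E + \left(-5 + E j^{2}\right)\right) E = \left(-8 + E + E j^{2}\right) E = E \left(-8 + E + E j^{2}\right)$)
$b{\left(M \right)} = 1065$ ($b{\left(M \right)} = -3 + 1068 = 1065$)
$-280500 + b{\left(\frac{588 + 204}{a{\left(34,-18 \right)} + 736} \right)} = -280500 + 1065 = -279435$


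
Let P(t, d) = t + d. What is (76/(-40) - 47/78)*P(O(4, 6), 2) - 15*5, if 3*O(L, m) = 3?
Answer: -5363/65 ≈ -82.508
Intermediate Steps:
O(L, m) = 1 (O(L, m) = (⅓)*3 = 1)
P(t, d) = d + t
(76/(-40) - 47/78)*P(O(4, 6), 2) - 15*5 = (76/(-40) - 47/78)*(2 + 1) - 15*5 = (76*(-1/40) - 47*1/78)*3 - 75 = (-19/10 - 47/78)*3 - 75 = -488/195*3 - 75 = -488/65 - 75 = -5363/65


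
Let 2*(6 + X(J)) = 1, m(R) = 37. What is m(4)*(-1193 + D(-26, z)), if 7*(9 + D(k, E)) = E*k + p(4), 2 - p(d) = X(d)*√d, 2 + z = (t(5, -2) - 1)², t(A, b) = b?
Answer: -317571/7 ≈ -45367.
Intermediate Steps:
X(J) = -11/2 (X(J) = -6 + (½)*1 = -6 + ½ = -11/2)
z = 7 (z = -2 + (-2 - 1)² = -2 + (-3)² = -2 + 9 = 7)
p(d) = 2 + 11*√d/2 (p(d) = 2 - (-11)*√d/2 = 2 + 11*√d/2)
D(k, E) = -50/7 + E*k/7 (D(k, E) = -9 + (E*k + (2 + 11*√4/2))/7 = -9 + (E*k + (2 + (11/2)*2))/7 = -9 + (E*k + (2 + 11))/7 = -9 + (E*k + 13)/7 = -9 + (13 + E*k)/7 = -9 + (13/7 + E*k/7) = -50/7 + E*k/7)
m(4)*(-1193 + D(-26, z)) = 37*(-1193 + (-50/7 + (⅐)*7*(-26))) = 37*(-1193 + (-50/7 - 26)) = 37*(-1193 - 232/7) = 37*(-8583/7) = -317571/7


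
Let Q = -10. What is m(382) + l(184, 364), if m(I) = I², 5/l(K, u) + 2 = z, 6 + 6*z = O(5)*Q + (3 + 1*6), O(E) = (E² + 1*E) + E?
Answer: 52386686/359 ≈ 1.4592e+5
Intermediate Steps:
O(E) = E² + 2*E (O(E) = (E² + E) + E = (E + E²) + E = E² + 2*E)
z = -347/6 (z = -1 + ((5*(2 + 5))*(-10) + (3 + 1*6))/6 = -1 + ((5*7)*(-10) + (3 + 6))/6 = -1 + (35*(-10) + 9)/6 = -1 + (-350 + 9)/6 = -1 + (⅙)*(-341) = -1 - 341/6 = -347/6 ≈ -57.833)
l(K, u) = -30/359 (l(K, u) = 5/(-2 - 347/6) = 5/(-359/6) = 5*(-6/359) = -30/359)
m(382) + l(184, 364) = 382² - 30/359 = 145924 - 30/359 = 52386686/359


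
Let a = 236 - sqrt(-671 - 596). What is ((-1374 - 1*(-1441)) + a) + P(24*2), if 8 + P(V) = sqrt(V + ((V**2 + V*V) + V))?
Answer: 295 + 28*sqrt(6) - I*sqrt(1267) ≈ 363.59 - 35.595*I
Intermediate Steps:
P(V) = -8 + sqrt(2*V + 2*V**2) (P(V) = -8 + sqrt(V + ((V**2 + V*V) + V)) = -8 + sqrt(V + ((V**2 + V**2) + V)) = -8 + sqrt(V + (2*V**2 + V)) = -8 + sqrt(V + (V + 2*V**2)) = -8 + sqrt(2*V + 2*V**2))
a = 236 - I*sqrt(1267) (a = 236 - sqrt(-1267) = 236 - I*sqrt(1267) ≈ 236.0 - 35.595*I)
((-1374 - 1*(-1441)) + a) + P(24*2) = ((-1374 - 1*(-1441)) + (236 - I*sqrt(1267))) + (-8 + sqrt(2)*sqrt((24*2)*(1 + 24*2))) = ((-1374 + 1441) + (236 - I*sqrt(1267))) + (-8 + sqrt(2)*sqrt(48*(1 + 48))) = (67 + (236 - I*sqrt(1267))) + (-8 + sqrt(2)*sqrt(48*49)) = (303 - I*sqrt(1267)) + (-8 + sqrt(2)*sqrt(2352)) = (303 - I*sqrt(1267)) + (-8 + sqrt(2)*(28*sqrt(3))) = (303 - I*sqrt(1267)) + (-8 + 28*sqrt(6)) = 295 + 28*sqrt(6) - I*sqrt(1267)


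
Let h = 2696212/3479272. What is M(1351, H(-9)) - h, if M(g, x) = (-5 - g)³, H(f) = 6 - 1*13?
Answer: -2168739849259141/869818 ≈ -2.4933e+9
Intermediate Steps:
H(f) = -7 (H(f) = 6 - 13 = -7)
h = 674053/869818 (h = 2696212*(1/3479272) = 674053/869818 ≈ 0.77494)
M(1351, H(-9)) - h = -(5 + 1351)³ - 1*674053/869818 = -1*1356³ - 674053/869818 = -1*2493326016 - 674053/869818 = -2493326016 - 674053/869818 = -2168739849259141/869818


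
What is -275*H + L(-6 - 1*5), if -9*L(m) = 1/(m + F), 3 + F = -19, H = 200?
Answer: -16334999/297 ≈ -55000.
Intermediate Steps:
F = -22 (F = -3 - 19 = -22)
L(m) = -1/(9*(-22 + m)) (L(m) = -1/(9*(m - 22)) = -1/(9*(-22 + m)))
-275*H + L(-6 - 1*5) = -275*200 - 1/(-198 + 9*(-6 - 1*5)) = -55000 - 1/(-198 + 9*(-6 - 5)) = -55000 - 1/(-198 + 9*(-11)) = -55000 - 1/(-198 - 99) = -55000 - 1/(-297) = -55000 - 1*(-1/297) = -55000 + 1/297 = -16334999/297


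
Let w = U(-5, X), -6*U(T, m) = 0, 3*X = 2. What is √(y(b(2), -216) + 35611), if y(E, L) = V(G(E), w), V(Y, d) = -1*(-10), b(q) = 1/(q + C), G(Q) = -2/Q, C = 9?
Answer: √35621 ≈ 188.74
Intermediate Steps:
X = ⅔ (X = (⅓)*2 = ⅔ ≈ 0.66667)
U(T, m) = 0 (U(T, m) = -⅙*0 = 0)
w = 0
b(q) = 1/(9 + q) (b(q) = 1/(q + 9) = 1/(9 + q))
V(Y, d) = 10
y(E, L) = 10
√(y(b(2), -216) + 35611) = √(10 + 35611) = √35621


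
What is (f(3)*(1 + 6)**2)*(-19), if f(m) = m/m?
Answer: -931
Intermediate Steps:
f(m) = 1
(f(3)*(1 + 6)**2)*(-19) = (1*(1 + 6)**2)*(-19) = (1*7**2)*(-19) = (1*49)*(-19) = 49*(-19) = -931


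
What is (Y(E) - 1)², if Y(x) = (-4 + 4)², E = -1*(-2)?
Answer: 1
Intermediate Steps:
E = 2
Y(x) = 0 (Y(x) = 0² = 0)
(Y(E) - 1)² = (0 - 1)² = (-1)² = 1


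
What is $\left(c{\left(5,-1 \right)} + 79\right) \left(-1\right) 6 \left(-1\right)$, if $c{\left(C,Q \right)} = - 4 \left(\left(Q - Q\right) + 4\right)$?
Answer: $378$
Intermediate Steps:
$c{\left(C,Q \right)} = -16$ ($c{\left(C,Q \right)} = - 4 \left(0 + 4\right) = \left(-4\right) 4 = -16$)
$\left(c{\left(5,-1 \right)} + 79\right) \left(-1\right) 6 \left(-1\right) = \left(-16 + 79\right) \left(-1\right) 6 \left(-1\right) = 63 \left(\left(-6\right) \left(-1\right)\right) = 63 \cdot 6 = 378$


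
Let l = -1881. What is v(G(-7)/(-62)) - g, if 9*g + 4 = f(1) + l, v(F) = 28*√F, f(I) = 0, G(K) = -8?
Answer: 1885/9 + 56*√31/31 ≈ 219.50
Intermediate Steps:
g = -1885/9 (g = -4/9 + (0 - 1881)/9 = -4/9 + (⅑)*(-1881) = -4/9 - 209 = -1885/9 ≈ -209.44)
v(G(-7)/(-62)) - g = 28*√(-8/(-62)) - 1*(-1885/9) = 28*√(-8*(-1/62)) + 1885/9 = 28*√(4/31) + 1885/9 = 28*(2*√31/31) + 1885/9 = 56*√31/31 + 1885/9 = 1885/9 + 56*√31/31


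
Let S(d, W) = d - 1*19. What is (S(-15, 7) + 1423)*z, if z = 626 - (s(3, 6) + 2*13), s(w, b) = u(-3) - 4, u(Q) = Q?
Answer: 843123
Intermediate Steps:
S(d, W) = -19 + d (S(d, W) = d - 19 = -19 + d)
s(w, b) = -7 (s(w, b) = -3 - 4 = -7)
z = 607 (z = 626 - (-7 + 2*13) = 626 - (-7 + 26) = 626 - 1*19 = 626 - 19 = 607)
(S(-15, 7) + 1423)*z = ((-19 - 15) + 1423)*607 = (-34 + 1423)*607 = 1389*607 = 843123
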